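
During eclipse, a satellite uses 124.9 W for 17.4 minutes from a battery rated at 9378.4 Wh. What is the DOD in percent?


E_used = P * t / 60 = 124.9 * 17.4 / 60 = 36.2210 Wh
DOD = E_used / E_total * 100 = 36.2210 / 9378.4 * 100
DOD = 0.3862173 %

0.3862 %


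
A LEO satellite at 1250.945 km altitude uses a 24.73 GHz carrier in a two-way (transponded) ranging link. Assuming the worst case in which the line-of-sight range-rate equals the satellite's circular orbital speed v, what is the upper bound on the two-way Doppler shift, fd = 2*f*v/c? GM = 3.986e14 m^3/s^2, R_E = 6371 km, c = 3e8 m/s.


r = 7.621945e+06 m
v = sqrt(mu/r) = 7231.6224 m/s (worst-case radial velocity)
f = 24.73 GHz = 2.473e+10 Hz
fd = 2*f*v/c = 2*2.473e+10*7231.6224/3.0e+08
fd = 1.1922535e+06 Hz

1.1923e+06 Hz


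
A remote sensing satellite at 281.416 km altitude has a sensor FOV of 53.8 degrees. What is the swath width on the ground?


FOV = 53.8 deg = 0.9389871 rad
swath = 2 * alt * tan(FOV/2) = 2 * 281.416 * tan(0.4694936)
swath = 2 * 281.416 * 0.507329
swath = 285.5410 km

285.5410 km


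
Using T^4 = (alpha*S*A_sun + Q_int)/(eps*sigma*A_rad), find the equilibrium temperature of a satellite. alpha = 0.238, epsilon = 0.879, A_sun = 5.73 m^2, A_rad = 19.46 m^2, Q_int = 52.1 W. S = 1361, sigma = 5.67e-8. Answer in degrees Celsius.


Numerator = alpha*S*A_sun + Q_int = 0.238*1361*5.73 + 52.1 = 1908.1501 W
Denominator = eps*sigma*A_rad = 0.879*5.67e-8*19.46 = 9.6987278e-07 W/K^4
T^4 = 1.9674231e+09 K^4
T = 210.6078 K = -62.5422 C

-62.5422 degrees Celsius


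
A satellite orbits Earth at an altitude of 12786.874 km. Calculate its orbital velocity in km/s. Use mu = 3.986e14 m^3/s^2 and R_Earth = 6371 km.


r = R_E + alt = 6371.0 + 12786.874 = 19157.8740 km = 1.9157874e+07 m
v = sqrt(mu/r) = sqrt(3.986e14 / 1.9157874e+07) = 4561.3667 m/s = 4.5614 km/s

4.5614 km/s


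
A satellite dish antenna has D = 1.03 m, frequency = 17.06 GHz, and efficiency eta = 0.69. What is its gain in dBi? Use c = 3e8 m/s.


lambda = c/f = 3e8 / 1.706e+10 = 0.01758499 m
G = eta*(pi*D/lambda)^2 = 0.69*(pi*1.03/0.01758499)^2
G = 23363.5498 (linear)
G = 10*log10(23363.5498) = 43.6854 dBi

43.6854 dBi


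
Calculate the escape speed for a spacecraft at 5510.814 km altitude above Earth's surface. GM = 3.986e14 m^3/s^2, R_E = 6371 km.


r = 6371.0 + 5510.814 = 11881.8140 km = 1.1881814e+07 m
v_esc = sqrt(2*mu/r) = sqrt(2*3.986e14 / 1.1881814e+07)
v_esc = 8191.1008 m/s = 8.1911 km/s

8.1911 km/s


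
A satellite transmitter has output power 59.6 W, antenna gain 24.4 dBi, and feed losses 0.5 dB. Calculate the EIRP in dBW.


Pt = 59.6 W = 17.7525 dBW
EIRP = Pt_dBW + Gt - losses = 17.7525 + 24.4 - 0.5 = 41.6525 dBW

41.6525 dBW


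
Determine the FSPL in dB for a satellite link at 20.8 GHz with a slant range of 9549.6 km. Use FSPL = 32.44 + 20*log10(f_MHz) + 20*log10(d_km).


f = 20.8 GHz = 20800.0000 MHz
d = 9549.6 km
FSPL = 32.44 + 20*log10(20800.0000) + 20*log10(9549.6)
FSPL = 32.44 + 86.3613 + 79.5997
FSPL = 198.4010 dB

198.4010 dB


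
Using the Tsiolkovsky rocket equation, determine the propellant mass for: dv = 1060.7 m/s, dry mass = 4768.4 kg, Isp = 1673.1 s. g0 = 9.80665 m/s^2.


ve = Isp * g0 = 1673.1 * 9.80665 = 16407.506115 m/s
mass ratio = exp(dv/ve) = exp(1060.7/16407.506115) = 1.06678264
m_prop = m_dry * (mr - 1) = 4768.4 * (1.06678264 - 1)
m_prop = 318.4463 kg

318.4463 kg


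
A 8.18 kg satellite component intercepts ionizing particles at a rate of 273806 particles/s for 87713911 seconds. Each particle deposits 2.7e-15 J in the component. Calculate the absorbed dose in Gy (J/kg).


Total energy deposited = rate * time * E_per
  = 273806 * 87713911 * 2.7e-15 = 0.06484481 J
Dose = E_total / mass = 0.06484481 / 8.18
Dose = 0.007927238 Gy

0.0079 Gy


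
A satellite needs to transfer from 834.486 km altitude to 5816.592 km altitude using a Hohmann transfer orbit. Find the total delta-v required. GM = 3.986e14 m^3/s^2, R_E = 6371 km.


r1 = 7205.4860 km = 7.205486e+06 m
r2 = 12187.5920 km = 1.2187592e+07 m
dv1 = sqrt(mu/r1)*(sqrt(2*r2/(r1+r2)) - 1) = 900.8216 m/s
dv2 = sqrt(mu/r2)*(1 - sqrt(2*r1/(r1+r2))) = 789.0215 m/s
total dv = |dv1| + |dv2| = 900.8216 + 789.0215 = 1689.8431 m/s = 1.6898 km/s

1.6898 km/s


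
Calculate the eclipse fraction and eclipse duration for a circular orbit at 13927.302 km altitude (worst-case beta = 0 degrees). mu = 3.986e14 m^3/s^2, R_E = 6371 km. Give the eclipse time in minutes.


r = 20298.3020 km
T = 479.6777 min
Eclipse fraction = arcsin(R_E/r)/pi = arcsin(6371.0000/20298.3020)/pi
= arcsin(0.3138686)/pi = 0.1016251
Eclipse duration = 0.1016251 * 479.6777 = 48.7473 min

48.7473 minutes


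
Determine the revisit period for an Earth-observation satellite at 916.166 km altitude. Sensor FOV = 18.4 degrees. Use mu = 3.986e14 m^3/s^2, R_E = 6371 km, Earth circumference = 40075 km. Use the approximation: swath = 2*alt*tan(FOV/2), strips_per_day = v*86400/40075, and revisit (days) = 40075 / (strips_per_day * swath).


swath = 2*916.166*tan(0.1605703) = 296.7730 km
v = sqrt(mu/r) = 7395.8708 m/s = 7.3959 km/s
strips/day = v*86400/40075 = 7.3959*86400/40075 = 15.9452
coverage/day = strips * swath = 15.9452 * 296.7730 = 4732.1004 km
revisit = 40075 / 4732.1004 = 8.4688 days

8.4688 days


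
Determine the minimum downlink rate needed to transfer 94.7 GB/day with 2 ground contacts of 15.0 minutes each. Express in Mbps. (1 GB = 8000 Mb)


total contact time = 2 * 15.0 * 60 = 1800.0000 s
data = 94.7 GB = 757600.0000 Mb
rate = 757600.0000 / 1800.0000 = 420.8889 Mbps

420.8889 Mbps


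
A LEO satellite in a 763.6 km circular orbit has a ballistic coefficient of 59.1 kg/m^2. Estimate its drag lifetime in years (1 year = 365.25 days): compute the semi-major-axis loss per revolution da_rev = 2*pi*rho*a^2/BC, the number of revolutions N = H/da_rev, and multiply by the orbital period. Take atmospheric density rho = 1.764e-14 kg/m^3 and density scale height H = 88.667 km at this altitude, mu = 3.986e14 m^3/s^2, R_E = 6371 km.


a = R_E + alt = 7134.6000 km = 7.1346e+06 m
da_rev = 2*pi*rho*a^2/BC = 2*pi*1.764e-14*(7.1346e+06)^2/59.1 = 0.0954619337 m per revolution
N = H/da_rev = 88667.0000 m / 0.0954619337 m = 928820.4897 revolutions
P = 2*pi*sqrt(a^3/mu) = 5997.4366 s
lifetime = N*P = 928820.4897 * 5997.4366 = 5.570542e+09 s = 64473.8657 days
years = 64473.8657 / 365.25 = 176.5198 years

176.5198 years


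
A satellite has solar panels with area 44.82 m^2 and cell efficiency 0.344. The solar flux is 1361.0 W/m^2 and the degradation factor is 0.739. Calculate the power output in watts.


P = area * eta * S * degradation
P = 44.82 * 0.344 * 1361.0 * 0.739
P = 15507.1811 W

15507.1811 W


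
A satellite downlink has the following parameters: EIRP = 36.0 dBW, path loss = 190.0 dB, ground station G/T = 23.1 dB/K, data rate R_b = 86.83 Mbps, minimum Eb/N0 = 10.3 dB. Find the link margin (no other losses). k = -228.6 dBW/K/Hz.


C/N0 = EIRP - FSPL + G/T - k = 36.0 - 190.0 + 23.1 - (-228.6)
C/N0 = 97.7000 dB-Hz
R_b = 86.83 Mbps = 8.683e+07 bps -> 10*log10(R_b) = 79.3867 dB-Hz
Eb/N0 = C/N0 - 10*log10(R_b) = 97.7000 - 79.3867 = 18.3133 dB
Margin = Eb/N0 - Eb/N0_req = 18.3133 - 10.3 = 8.0133 dB (link closes)

8.0133 dB


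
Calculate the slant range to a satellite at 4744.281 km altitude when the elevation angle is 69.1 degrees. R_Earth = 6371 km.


h = 4744.281 km, el = 69.1 deg
d = -R_E*sin(el) + sqrt((R_E*sin(el))^2 + 2*R_E*h + h^2)
d = -6371.0000*sin(1.2060) + sqrt((6371.0000*0.9342045)^2 + 2*6371.0000*4744.281 + 4744.281^2)
d = 4928.6223 km

4928.6223 km


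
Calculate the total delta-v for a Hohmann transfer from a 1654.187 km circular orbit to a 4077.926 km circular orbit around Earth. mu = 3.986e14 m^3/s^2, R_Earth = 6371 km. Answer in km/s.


r1 = 8025.1870 km = 8.025187e+06 m
r2 = 10448.9260 km = 1.0448926e+07 m
dv1 = sqrt(mu/r1)*(sqrt(2*r2/(r1+r2)) - 1) = 448.0666 m/s
dv2 = sqrt(mu/r2)*(1 - sqrt(2*r1/(r1+r2))) = 419.3980 m/s
total dv = |dv1| + |dv2| = 448.0666 + 419.3980 = 867.4646 m/s = 0.8674646 km/s

0.8675 km/s


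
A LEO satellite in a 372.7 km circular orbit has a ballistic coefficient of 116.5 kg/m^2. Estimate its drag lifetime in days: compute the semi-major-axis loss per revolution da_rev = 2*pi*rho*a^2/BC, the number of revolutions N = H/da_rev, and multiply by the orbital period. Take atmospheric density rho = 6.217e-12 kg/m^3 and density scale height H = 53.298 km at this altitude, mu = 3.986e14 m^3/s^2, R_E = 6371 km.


a = R_E + alt = 6743.7000 km = 6.7437e+06 m
da_rev = 2*pi*rho*a^2/BC = 2*pi*6.217e-12*(6.7437e+06)^2/116.5 = 15.248646 m per revolution
N = H/da_rev = 53298.0000 m / 15.248646 m = 3495.2611 revolutions
P = 2*pi*sqrt(a^3/mu) = 5511.3575 s
lifetime = N*P = 3495.2611 * 5511.3575 = 1.9263633e+07 s = 222.9587 days

222.9587 days


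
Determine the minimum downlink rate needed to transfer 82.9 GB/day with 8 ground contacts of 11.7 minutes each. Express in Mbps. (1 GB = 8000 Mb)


total contact time = 8 * 11.7 * 60 = 5616.0000 s
data = 82.9 GB = 663200.0000 Mb
rate = 663200.0000 / 5616.0000 = 118.0912 Mbps

118.0912 Mbps


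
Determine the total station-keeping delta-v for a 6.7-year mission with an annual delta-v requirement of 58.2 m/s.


dV = rate * years = 58.2 * 6.7
dV = 389.9400 m/s

389.9400 m/s


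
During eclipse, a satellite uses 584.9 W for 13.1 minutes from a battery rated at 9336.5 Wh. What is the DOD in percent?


E_used = P * t / 60 = 584.9 * 13.1 / 60 = 127.7032 Wh
DOD = E_used / E_total * 100 = 127.7032 / 9336.5 * 100
DOD = 1.3678 %

1.3678 %


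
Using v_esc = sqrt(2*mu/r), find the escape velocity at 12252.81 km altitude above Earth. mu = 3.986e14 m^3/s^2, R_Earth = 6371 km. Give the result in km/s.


r = 6371.0 + 12252.81 = 18623.8100 km = 1.862381e+07 m
v_esc = sqrt(2*mu/r) = sqrt(2*3.986e14 / 1.862381e+07)
v_esc = 6542.5851 m/s = 6.5426 km/s

6.5426 km/s


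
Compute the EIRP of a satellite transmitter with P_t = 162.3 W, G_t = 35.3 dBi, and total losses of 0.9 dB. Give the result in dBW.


Pt = 162.3 W = 22.1032 dBW
EIRP = Pt_dBW + Gt - losses = 22.1032 + 35.3 - 0.9 = 56.5032 dBW

56.5032 dBW


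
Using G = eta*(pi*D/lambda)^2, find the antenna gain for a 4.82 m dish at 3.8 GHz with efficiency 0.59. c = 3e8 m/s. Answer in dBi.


lambda = c/f = 3e8 / 3.8e+09 = 0.07894737 m
G = eta*(pi*D/lambda)^2 = 0.59*(pi*4.82/0.07894737)^2
G = 21705.5361 (linear)
G = 10*log10(21705.5361) = 43.3657 dBi

43.3657 dBi


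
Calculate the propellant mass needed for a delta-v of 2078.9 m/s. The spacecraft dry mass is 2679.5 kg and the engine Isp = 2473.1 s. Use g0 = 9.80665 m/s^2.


ve = Isp * g0 = 2473.1 * 9.80665 = 24252.826115 m/s
mass ratio = exp(dv/ve) = exp(2078.9/24252.826115) = 1.08949888
m_prop = m_dry * (mr - 1) = 2679.5 * (1.08949888 - 1)
m_prop = 239.8122 kg

239.8122 kg


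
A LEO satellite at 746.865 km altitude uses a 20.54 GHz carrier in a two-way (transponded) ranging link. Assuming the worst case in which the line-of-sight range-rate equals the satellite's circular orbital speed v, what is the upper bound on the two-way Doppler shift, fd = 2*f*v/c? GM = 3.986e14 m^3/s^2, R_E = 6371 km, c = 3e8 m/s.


r = 7.117865e+06 m
v = sqrt(mu/r) = 7483.3106 m/s (worst-case radial velocity)
f = 20.54 GHz = 2.054e+10 Hz
fd = 2*f*v/c = 2*2.054e+10*7483.3106/3.0e+08
fd = 1.0247147e+06 Hz

1.0247e+06 Hz


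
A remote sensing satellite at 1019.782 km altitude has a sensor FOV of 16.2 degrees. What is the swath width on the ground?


FOV = 16.2 deg = 0.2827433 rad
swath = 2 * alt * tan(FOV/2) = 2 * 1019.782 * tan(0.1413717)
swath = 2 * 1019.782 * 0.1423211
swath = 290.2729 km

290.2729 km


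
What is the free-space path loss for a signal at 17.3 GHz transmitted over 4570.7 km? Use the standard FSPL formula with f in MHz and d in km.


f = 17.3 GHz = 17300.0000 MHz
d = 4570.7 km
FSPL = 32.44 + 20*log10(17300.0000) + 20*log10(4570.7)
FSPL = 32.44 + 84.7609 + 73.1997
FSPL = 190.4006 dB

190.4006 dB


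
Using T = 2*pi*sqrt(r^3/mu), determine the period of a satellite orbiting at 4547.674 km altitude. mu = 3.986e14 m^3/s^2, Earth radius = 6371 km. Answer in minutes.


r = 10918.6740 km = 1.0918674e+07 m
T = 2*pi*sqrt(r^3/mu) = 2*pi*sqrt(1.3016964e+21 / 3.986e14)
T = 11354.4492 s = 189.2408 min

189.2408 minutes


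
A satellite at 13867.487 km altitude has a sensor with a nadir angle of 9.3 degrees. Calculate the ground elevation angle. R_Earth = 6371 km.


r = R_E + alt = 20238.4870 km
Law of sines in the satellite / Earth-center / ground-point triangle:
  sin(nadir)/R_E = sin(90 + el)/r  =>  cos(el) = (r/R_E)*sin(nadir)
cos(el) = (20238.4870 / 6371.0000) * sin(9.3 deg) = 0.51336
el = arccos(0.51336) = 59.1121 deg
(Earth-central angle = 90 - nadir - el = 21.5879 deg)

59.1121 degrees


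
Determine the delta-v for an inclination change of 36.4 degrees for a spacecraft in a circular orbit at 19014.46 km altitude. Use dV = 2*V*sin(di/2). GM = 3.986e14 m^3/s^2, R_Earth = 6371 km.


r = 25385.4600 km = 2.538546e+07 m
V = sqrt(mu/r) = 3962.5625 m/s
di = 36.4 deg = 0.6352998 rad
dV = 2*V*sin(di/2) = 2*3962.5625*sin(0.3176499)
dV = 2475.2933 m/s = 2.4753 km/s

2.4753 km/s


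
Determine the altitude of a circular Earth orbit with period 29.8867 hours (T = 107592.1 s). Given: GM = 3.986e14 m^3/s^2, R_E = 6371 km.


T = 107592.1 s
r = (mu*T^2/(4*pi^2))^(1/3) = (3.986e14 * 107592.1^2 / (4*pi^2))^(1/3)
r = 4.8892935e+07 m = 48892.9350 km
alt = r - R_E = 48892.9350 - 6371 = 42521.9350 km

42521.9350 km


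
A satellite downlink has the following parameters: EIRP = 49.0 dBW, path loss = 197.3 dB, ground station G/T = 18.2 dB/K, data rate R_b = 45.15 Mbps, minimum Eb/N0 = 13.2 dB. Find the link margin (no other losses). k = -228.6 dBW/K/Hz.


C/N0 = EIRP - FSPL + G/T - k = 49.0 - 197.3 + 18.2 - (-228.6)
C/N0 = 98.5000 dB-Hz
R_b = 45.15 Mbps = 4.515e+07 bps -> 10*log10(R_b) = 76.5466 dB-Hz
Eb/N0 = C/N0 - 10*log10(R_b) = 98.5000 - 76.5466 = 21.9534 dB
Margin = Eb/N0 - Eb/N0_req = 21.9534 - 13.2 = 8.7534 dB (link closes)

8.7534 dB


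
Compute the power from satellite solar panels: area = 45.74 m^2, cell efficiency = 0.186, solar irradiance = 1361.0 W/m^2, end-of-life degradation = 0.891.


P = area * eta * S * degradation
P = 45.74 * 0.186 * 1361.0 * 0.891
P = 10316.7982 W

10316.7982 W


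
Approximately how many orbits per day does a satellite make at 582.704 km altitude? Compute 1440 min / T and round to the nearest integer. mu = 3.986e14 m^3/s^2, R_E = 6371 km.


r = 6.953704e+06 m
T = 2*pi*sqrt(r^3/mu) = 5770.7933 s = 96.1799 min
revs/day = 1440 / 96.1799 = 14.9719
Rounded: 15 revolutions per day

15 revolutions per day


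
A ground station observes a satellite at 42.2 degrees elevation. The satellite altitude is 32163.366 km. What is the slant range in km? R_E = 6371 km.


h = 32163.366 km, el = 42.2 deg
d = -R_E*sin(el) + sqrt((R_E*sin(el))^2 + 2*R_E*h + h^2)
d = -6371.0000*sin(0.7365289) + sqrt((6371.0000*0.6717206)^2 + 2*6371.0000*32163.366 + 32163.366^2)
d = 33964.7110 km

33964.7110 km


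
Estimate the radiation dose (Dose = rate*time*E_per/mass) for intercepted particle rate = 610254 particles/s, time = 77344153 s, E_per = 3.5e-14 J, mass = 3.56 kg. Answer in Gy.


Total energy deposited = rate * time * E_per
  = 610254 * 77344153 * 3.5e-14 = 1.6520 J
Dose = E_total / mass = 1.6520 / 3.56
Dose = 0.4640408 Gy

0.4640 Gy


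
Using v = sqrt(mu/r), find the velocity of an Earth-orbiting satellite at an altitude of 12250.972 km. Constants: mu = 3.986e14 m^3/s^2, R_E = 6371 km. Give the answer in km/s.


r = R_E + alt = 6371.0 + 12250.972 = 18621.9720 km = 1.8621972e+07 m
v = sqrt(mu/r) = sqrt(3.986e14 / 1.8621972e+07) = 4626.5346 m/s = 4.6265 km/s

4.6265 km/s


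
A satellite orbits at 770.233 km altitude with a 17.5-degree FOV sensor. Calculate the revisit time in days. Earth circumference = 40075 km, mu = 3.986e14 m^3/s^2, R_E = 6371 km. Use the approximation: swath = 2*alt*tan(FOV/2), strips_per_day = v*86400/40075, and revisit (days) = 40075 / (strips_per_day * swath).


swath = 2*770.233*tan(0.1527163) = 237.1004 km
v = sqrt(mu/r) = 7471.0569 m/s = 7.4711 km/s
strips/day = v*86400/40075 = 7.4711*86400/40075 = 16.1073
coverage/day = strips * swath = 16.1073 * 237.1004 = 3819.0429 km
revisit = 40075 / 3819.0429 = 10.4935 days

10.4935 days


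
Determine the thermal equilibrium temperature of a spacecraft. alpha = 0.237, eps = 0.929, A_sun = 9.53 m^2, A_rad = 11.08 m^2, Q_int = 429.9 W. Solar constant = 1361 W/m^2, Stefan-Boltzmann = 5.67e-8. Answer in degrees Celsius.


Numerator = alpha*S*A_sun + Q_int = 0.237*1361*9.53 + 429.9 = 3503.8682 W
Denominator = eps*sigma*A_rad = 0.929*5.67e-8*11.08 = 5.8363124e-07 W/K^4
T^4 = 6.0035652e+09 K^4
T = 278.3571 K = 5.2071 C

5.2071 degrees Celsius


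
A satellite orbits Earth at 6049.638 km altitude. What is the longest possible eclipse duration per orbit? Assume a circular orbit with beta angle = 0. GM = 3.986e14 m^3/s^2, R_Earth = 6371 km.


r = 12420.6380 km
T = 229.6021 min
Eclipse fraction = arcsin(R_E/r)/pi = arcsin(6371.0000/12420.6380)/pi
= arcsin(0.5129366)/pi = 0.1714424
Eclipse duration = 0.1714424 * 229.6021 = 39.3635 min

39.3635 minutes


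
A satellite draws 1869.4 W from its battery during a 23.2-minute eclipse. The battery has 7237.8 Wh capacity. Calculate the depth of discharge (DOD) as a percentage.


E_used = P * t / 60 = 1869.4 * 23.2 / 60 = 722.8347 Wh
DOD = E_used / E_total * 100 = 722.8347 / 7237.8 * 100
DOD = 9.9869 %

9.9869 %


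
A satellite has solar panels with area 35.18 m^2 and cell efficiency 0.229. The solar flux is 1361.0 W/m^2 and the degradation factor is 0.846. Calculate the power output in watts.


P = area * eta * S * degradation
P = 35.18 * 0.229 * 1361.0 * 0.846
P = 9275.9800 W

9275.9800 W


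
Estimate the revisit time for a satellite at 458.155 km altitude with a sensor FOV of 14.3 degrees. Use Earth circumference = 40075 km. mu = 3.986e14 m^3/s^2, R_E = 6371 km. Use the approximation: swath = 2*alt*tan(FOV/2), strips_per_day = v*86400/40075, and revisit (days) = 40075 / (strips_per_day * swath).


swath = 2*458.155*tan(0.124791) = 114.9446 km
v = sqrt(mu/r) = 7639.8558 m/s = 7.6399 km/s
strips/day = v*86400/40075 = 7.6399*86400/40075 = 16.4712
coverage/day = strips * swath = 16.4712 * 114.9446 = 1893.2756 km
revisit = 40075 / 1893.2756 = 21.1670 days

21.1670 days


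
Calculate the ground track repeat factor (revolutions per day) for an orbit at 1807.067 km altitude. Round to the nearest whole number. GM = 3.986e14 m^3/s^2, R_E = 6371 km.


r = 8.178067e+06 m
T = 2*pi*sqrt(r^3/mu) = 7360.1594 s = 122.6693 min
revs/day = 1440 / 122.6693 = 11.7389
Rounded: 12 revolutions per day

12 revolutions per day


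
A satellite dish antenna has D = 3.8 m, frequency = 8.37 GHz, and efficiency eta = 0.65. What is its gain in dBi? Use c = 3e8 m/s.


lambda = c/f = 3e8 / 8.37e+09 = 0.03584229 m
G = eta*(pi*D/lambda)^2 = 0.65*(pi*3.8/0.03584229)^2
G = 72108.8720 (linear)
G = 10*log10(72108.8720) = 48.5799 dBi

48.5799 dBi


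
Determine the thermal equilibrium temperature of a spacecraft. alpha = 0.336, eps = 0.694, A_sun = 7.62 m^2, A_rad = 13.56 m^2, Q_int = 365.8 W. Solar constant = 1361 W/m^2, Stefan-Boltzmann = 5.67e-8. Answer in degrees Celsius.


Numerator = alpha*S*A_sun + Q_int = 0.336*1361*7.62 + 365.8 = 3850.3955 W
Denominator = eps*sigma*A_rad = 0.694*5.67e-8*13.56 = 5.3358329e-07 W/K^4
T^4 = 7.2161097e+09 K^4
T = 291.4579 K = 18.3079 C

18.3079 degrees Celsius


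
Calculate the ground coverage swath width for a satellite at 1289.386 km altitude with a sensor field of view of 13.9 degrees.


FOV = 13.9 deg = 0.2426008 rad
swath = 2 * alt * tan(FOV/2) = 2 * 1289.386 * tan(0.1213004)
swath = 2 * 1289.386 * 0.1218988
swath = 314.3493 km

314.3493 km


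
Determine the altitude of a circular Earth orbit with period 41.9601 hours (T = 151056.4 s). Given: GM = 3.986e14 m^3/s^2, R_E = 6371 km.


T = 151056.4 s
r = (mu*T^2/(4*pi^2))^(1/3) = (3.986e14 * 151056.4^2 / (4*pi^2))^(1/3)
r = 6.13035e+07 m = 61303.5003 km
alt = r - R_E = 61303.5003 - 6371 = 54932.5003 km

54932.5003 km


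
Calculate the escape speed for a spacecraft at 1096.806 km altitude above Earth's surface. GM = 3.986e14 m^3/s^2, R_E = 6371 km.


r = 6371.0 + 1096.806 = 7467.8060 km = 7.467806e+06 m
v_esc = sqrt(2*mu/r) = sqrt(2*3.986e14 / 7.467806e+06)
v_esc = 10332.0650 m/s = 10.3321 km/s

10.3321 km/s


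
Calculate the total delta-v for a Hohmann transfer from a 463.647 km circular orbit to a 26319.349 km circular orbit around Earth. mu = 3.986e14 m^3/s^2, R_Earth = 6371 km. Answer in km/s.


r1 = 6834.6470 km = 6.834647e+06 m
r2 = 32690.3490 km = 3.2690349e+07 m
dv1 = sqrt(mu/r1)*(sqrt(2*r2/(r1+r2)) - 1) = 2185.2037 m/s
dv2 = sqrt(mu/r2)*(1 - sqrt(2*r1/(r1+r2))) = 1438.3704 m/s
total dv = |dv1| + |dv2| = 2185.2037 + 1438.3704 = 3623.5741 m/s = 3.6236 km/s

3.6236 km/s


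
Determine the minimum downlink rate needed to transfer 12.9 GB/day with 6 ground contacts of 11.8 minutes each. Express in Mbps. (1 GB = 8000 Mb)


total contact time = 6 * 11.8 * 60 = 4248.0000 s
data = 12.9 GB = 103200.0000 Mb
rate = 103200.0000 / 4248.0000 = 24.2938 Mbps

24.2938 Mbps


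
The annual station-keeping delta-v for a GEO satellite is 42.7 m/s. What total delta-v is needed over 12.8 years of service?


dV = rate * years = 42.7 * 12.8
dV = 546.5600 m/s

546.5600 m/s


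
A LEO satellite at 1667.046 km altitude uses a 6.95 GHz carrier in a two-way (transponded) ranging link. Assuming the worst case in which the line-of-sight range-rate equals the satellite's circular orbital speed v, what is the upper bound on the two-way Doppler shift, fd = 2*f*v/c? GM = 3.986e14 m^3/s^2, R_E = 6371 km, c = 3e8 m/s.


r = 8.038046e+06 m
v = sqrt(mu/r) = 7041.9576 m/s (worst-case radial velocity)
f = 6.95 GHz = 6.95e+09 Hz
fd = 2*f*v/c = 2*6.95e+09*7041.9576/3.0e+08
fd = 326277.3671 Hz

326277.3671 Hz


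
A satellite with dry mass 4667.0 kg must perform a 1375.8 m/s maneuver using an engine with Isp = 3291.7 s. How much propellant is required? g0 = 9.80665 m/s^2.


ve = Isp * g0 = 3291.7 * 9.80665 = 32280.549805 m/s
mass ratio = exp(dv/ve) = exp(1375.8/32280.549805) = 1.04354137
m_prop = m_dry * (mr - 1) = 4667.0 * (1.04354137 - 1)
m_prop = 203.2076 kg

203.2076 kg


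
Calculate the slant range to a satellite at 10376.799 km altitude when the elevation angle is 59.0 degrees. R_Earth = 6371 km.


h = 10376.799 km, el = 59.0 deg
d = -R_E*sin(el) + sqrt((R_E*sin(el))^2 + 2*R_E*h + h^2)
d = -6371.0000*sin(1.0297) + sqrt((6371.0000*0.8571673)^2 + 2*6371.0000*10376.799 + 10376.799^2)
d = 10962.1961 km

10962.1961 km


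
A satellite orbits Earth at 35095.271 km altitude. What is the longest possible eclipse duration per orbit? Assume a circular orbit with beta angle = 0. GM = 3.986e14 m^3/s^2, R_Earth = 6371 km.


r = 41466.2710 km
T = 1400.5623 min
Eclipse fraction = arcsin(R_E/r)/pi = arcsin(6371.0000/41466.2710)/pi
= arcsin(0.1536429)/pi = 0.04910056
Eclipse duration = 0.04910056 * 1400.5623 = 68.7684 min

68.7684 minutes


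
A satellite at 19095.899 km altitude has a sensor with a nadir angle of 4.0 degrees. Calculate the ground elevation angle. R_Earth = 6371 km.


r = R_E + alt = 25466.8990 km
Law of sines in the satellite / Earth-center / ground-point triangle:
  sin(nadir)/R_E = sin(90 + el)/r  =>  cos(el) = (r/R_E)*sin(nadir)
cos(el) = (25466.8990 / 6371.0000) * sin(4.0 deg) = 0.2788387
el = arccos(0.2788387) = 73.8091 deg
(Earth-central angle = 90 - nadir - el = 12.1909 deg)

73.8091 degrees


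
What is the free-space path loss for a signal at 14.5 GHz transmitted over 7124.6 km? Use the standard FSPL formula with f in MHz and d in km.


f = 14.5 GHz = 14500.0000 MHz
d = 7124.6 km
FSPL = 32.44 + 20*log10(14500.0000) + 20*log10(7124.6)
FSPL = 32.44 + 83.2274 + 77.0552
FSPL = 192.7226 dB

192.7226 dB


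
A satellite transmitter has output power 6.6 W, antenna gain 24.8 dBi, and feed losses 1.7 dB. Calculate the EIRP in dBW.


Pt = 6.6 W = 8.1954 dBW
EIRP = Pt_dBW + Gt - losses = 8.1954 + 24.8 - 1.7 = 31.2954 dBW

31.2954 dBW


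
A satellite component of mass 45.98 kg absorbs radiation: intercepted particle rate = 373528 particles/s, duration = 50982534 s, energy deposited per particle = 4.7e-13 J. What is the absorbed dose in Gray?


Total energy deposited = rate * time * E_per
  = 373528 * 50982534 * 4.7e-13 = 8.9504 J
Dose = E_total / mass = 8.9504 / 45.98
Dose = 0.1946585 Gy

0.1947 Gy


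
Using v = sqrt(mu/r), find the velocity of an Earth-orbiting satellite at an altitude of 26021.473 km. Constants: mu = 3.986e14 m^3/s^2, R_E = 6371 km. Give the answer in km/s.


r = R_E + alt = 6371.0 + 26021.473 = 32392.4730 km = 3.2392473e+07 m
v = sqrt(mu/r) = sqrt(3.986e14 / 3.2392473e+07) = 3507.8951 m/s = 3.5079 km/s

3.5079 km/s


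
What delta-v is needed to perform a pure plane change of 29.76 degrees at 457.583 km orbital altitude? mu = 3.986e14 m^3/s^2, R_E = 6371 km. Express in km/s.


r = 6828.5830 km = 6.828583e+06 m
V = sqrt(mu/r) = 7640.1758 m/s
di = 29.76 deg = 0.51941 rad
dV = 2*V*sin(di/2) = 2*7640.1758*sin(0.259705)
dV = 3923.9247 m/s = 3.9239 km/s

3.9239 km/s


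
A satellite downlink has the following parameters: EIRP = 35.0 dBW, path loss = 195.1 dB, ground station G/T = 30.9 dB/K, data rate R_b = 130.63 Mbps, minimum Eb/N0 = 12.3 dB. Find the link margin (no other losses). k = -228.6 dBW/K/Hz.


C/N0 = EIRP - FSPL + G/T - k = 35.0 - 195.1 + 30.9 - (-228.6)
C/N0 = 99.4000 dB-Hz
R_b = 130.63 Mbps = 1.3063e+08 bps -> 10*log10(R_b) = 81.1604 dB-Hz
Eb/N0 = C/N0 - 10*log10(R_b) = 99.4000 - 81.1604 = 18.2396 dB
Margin = Eb/N0 - Eb/N0_req = 18.2396 - 12.3 = 5.9396 dB (link closes)

5.9396 dB


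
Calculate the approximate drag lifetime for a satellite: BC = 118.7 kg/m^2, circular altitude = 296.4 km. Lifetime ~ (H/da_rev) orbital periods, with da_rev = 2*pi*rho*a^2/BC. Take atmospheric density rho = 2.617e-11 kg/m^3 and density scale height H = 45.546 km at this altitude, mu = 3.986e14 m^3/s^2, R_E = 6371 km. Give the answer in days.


a = R_E + alt = 6667.4000 km = 6.6674e+06 m
da_rev = 2*pi*rho*a^2/BC = 2*pi*2.617e-11*(6.6674e+06)^2/118.7 = 61.580880 m per revolution
N = H/da_rev = 45546.0000 m / 61.580880 m = 739.6127 revolutions
P = 2*pi*sqrt(a^3/mu) = 5418.0872 s
lifetime = N*P = 739.6127 * 5418.0872 = 4.007286e+06 s = 46.3806 days

46.3806 days


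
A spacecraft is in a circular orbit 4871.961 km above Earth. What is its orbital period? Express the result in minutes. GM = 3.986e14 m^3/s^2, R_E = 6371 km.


r = 11242.9610 km = 1.1242961e+07 m
T = 2*pi*sqrt(r^3/mu) = 2*pi*sqrt(1.4211572e+21 / 3.986e14)
T = 11864.0311 s = 197.7339 min

197.7339 minutes


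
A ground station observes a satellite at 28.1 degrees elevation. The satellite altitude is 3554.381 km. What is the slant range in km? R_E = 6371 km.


h = 3554.381 km, el = 28.1 deg
d = -R_E*sin(el) + sqrt((R_E*sin(el))^2 + 2*R_E*h + h^2)
d = -6371.0000*sin(0.4904375) + sqrt((6371.0000*0.4710119)^2 + 2*6371.0000*3554.381 + 3554.381^2)
d = 5180.1642 km

5180.1642 km


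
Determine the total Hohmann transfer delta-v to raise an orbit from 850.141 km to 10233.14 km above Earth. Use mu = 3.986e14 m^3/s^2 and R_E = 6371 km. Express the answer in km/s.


r1 = 7221.1410 km = 7.221141e+06 m
r2 = 16604.1400 km = 1.660414e+07 m
dv1 = sqrt(mu/r1)*(sqrt(2*r2/(r1+r2)) - 1) = 1341.8149 m/s
dv2 = sqrt(mu/r2)*(1 - sqrt(2*r1/(r1+r2))) = 1084.9072 m/s
total dv = |dv1| + |dv2| = 1341.8149 + 1084.9072 = 2426.7221 m/s = 2.4267 km/s

2.4267 km/s


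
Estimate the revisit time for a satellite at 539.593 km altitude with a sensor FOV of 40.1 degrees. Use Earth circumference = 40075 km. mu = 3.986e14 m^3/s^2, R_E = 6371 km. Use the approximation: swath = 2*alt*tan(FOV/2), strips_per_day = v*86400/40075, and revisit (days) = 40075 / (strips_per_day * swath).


swath = 2*539.593*tan(0.3499385) = 393.8584 km
v = sqrt(mu/r) = 7594.7064 m/s = 7.5947 km/s
strips/day = v*86400/40075 = 7.5947*86400/40075 = 16.3739
coverage/day = strips * swath = 16.3739 * 393.8584 = 6448.9850 km
revisit = 40075 / 6448.9850 = 6.2142 days

6.2142 days


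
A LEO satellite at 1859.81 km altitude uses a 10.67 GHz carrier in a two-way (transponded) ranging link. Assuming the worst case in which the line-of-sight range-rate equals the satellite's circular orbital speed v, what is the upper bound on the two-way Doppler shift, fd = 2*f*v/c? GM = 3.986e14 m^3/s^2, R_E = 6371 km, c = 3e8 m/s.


r = 8.23081e+06 m
v = sqrt(mu/r) = 6959.0084 m/s (worst-case radial velocity)
f = 10.67 GHz = 1.067e+10 Hz
fd = 2*f*v/c = 2*1.067e+10*6959.0084/3.0e+08
fd = 495017.4621 Hz

495017.4621 Hz


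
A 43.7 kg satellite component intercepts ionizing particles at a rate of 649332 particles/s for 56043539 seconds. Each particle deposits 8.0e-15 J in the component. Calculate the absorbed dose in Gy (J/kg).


Total energy deposited = rate * time * E_per
  = 649332 * 56043539 * 8.0e-15 = 0.2911269 J
Dose = E_total / mass = 0.2911269 / 43.7
Dose = 0.006661943 Gy

0.0067 Gy


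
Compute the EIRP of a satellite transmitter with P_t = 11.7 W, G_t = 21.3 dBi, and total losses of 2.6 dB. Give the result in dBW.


Pt = 11.7 W = 10.6819 dBW
EIRP = Pt_dBW + Gt - losses = 10.6819 + 21.3 - 2.6 = 29.3819 dBW

29.3819 dBW


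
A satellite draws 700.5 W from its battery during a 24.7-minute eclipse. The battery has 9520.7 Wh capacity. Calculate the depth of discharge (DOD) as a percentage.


E_used = P * t / 60 = 700.5 * 24.7 / 60 = 288.3725 Wh
DOD = E_used / E_total * 100 = 288.3725 / 9520.7 * 100
DOD = 3.0289 %

3.0289 %


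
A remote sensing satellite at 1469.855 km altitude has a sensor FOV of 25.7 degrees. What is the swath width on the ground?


FOV = 25.7 deg = 0.4485496 rad
swath = 2 * alt * tan(FOV/2) = 2 * 1469.855 * tan(0.2242748)
swath = 2 * 1469.855 * 0.2281123
swath = 670.5841 km

670.5841 km


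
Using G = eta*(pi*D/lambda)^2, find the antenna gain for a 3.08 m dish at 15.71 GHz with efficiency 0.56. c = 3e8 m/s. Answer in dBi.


lambda = c/f = 3e8 / 1.571e+10 = 0.01909612 m
G = eta*(pi*D/lambda)^2 = 0.56*(pi*3.08/0.01909612)^2
G = 143780.1943 (linear)
G = 10*log10(143780.1943) = 51.5770 dBi

51.5770 dBi


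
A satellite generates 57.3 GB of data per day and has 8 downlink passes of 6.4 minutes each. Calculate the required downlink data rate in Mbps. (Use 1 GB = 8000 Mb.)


total contact time = 8 * 6.4 * 60 = 3072.0000 s
data = 57.3 GB = 458400.0000 Mb
rate = 458400.0000 / 3072.0000 = 149.2188 Mbps

149.2188 Mbps


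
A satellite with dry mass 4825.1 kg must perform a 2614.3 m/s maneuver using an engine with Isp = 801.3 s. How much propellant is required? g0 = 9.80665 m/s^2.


ve = Isp * g0 = 801.3 * 9.80665 = 7858.068645 m/s
mass ratio = exp(dv/ve) = exp(2614.3/7858.068645) = 1.39471472
m_prop = m_dry * (mr - 1) = 4825.1 * (1.39471472 - 1)
m_prop = 1904.5380 kg

1904.5380 kg


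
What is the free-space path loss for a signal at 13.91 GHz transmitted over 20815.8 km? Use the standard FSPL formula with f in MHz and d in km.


f = 13.91 GHz = 13910.0000 MHz
d = 20815.8 km
FSPL = 32.44 + 20*log10(13910.0000) + 20*log10(20815.8)
FSPL = 32.44 + 82.8665 + 86.3679
FSPL = 201.6744 dB

201.6744 dB


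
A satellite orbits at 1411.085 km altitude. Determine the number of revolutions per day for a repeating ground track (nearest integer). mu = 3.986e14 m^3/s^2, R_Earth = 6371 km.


r = 7.782085e+06 m
T = 2*pi*sqrt(r^3/mu) = 6832.1151 s = 113.8686 min
revs/day = 1440 / 113.8686 = 12.6462
Rounded: 13 revolutions per day

13 revolutions per day


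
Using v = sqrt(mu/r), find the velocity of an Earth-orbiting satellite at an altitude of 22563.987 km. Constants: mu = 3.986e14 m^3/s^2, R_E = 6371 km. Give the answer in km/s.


r = R_E + alt = 6371.0 + 22563.987 = 28934.9870 km = 2.8934987e+07 m
v = sqrt(mu/r) = sqrt(3.986e14 / 2.8934987e+07) = 3711.5644 m/s = 3.7116 km/s

3.7116 km/s


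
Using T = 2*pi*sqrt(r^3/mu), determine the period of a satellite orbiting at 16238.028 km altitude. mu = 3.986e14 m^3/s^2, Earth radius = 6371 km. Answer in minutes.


r = 22609.0280 km = 2.2609028e+07 m
T = 2*pi*sqrt(r^3/mu) = 2*pi*sqrt(1.1557015e+22 / 3.986e14)
T = 33832.4975 s = 563.8750 min

563.8750 minutes


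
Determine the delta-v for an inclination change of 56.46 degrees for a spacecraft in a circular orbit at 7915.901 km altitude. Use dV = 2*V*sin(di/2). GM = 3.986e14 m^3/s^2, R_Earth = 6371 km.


r = 14286.9010 km = 1.4286901e+07 m
V = sqrt(mu/r) = 5282.0150 m/s
di = 56.46 deg = 0.9854129 rad
dV = 2*V*sin(di/2) = 2*5282.0150*sin(0.4927064)
dV = 4996.9145 m/s = 4.9969 km/s

4.9969 km/s


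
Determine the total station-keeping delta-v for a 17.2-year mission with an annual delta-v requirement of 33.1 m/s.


dV = rate * years = 33.1 * 17.2
dV = 569.3200 m/s

569.3200 m/s


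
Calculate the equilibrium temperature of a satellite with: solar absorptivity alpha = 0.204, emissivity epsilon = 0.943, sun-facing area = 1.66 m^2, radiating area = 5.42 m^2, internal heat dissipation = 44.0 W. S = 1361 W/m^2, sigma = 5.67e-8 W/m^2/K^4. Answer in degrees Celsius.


Numerator = alpha*S*A_sun + Q_int = 0.204*1361*1.66 + 44.0 = 504.8890 W
Denominator = eps*sigma*A_rad = 0.943*5.67e-8*5.42 = 2.897971e-07 W/K^4
T^4 = 1.7422156e+09 K^4
T = 204.3033 K = -68.8467 C

-68.8467 degrees Celsius


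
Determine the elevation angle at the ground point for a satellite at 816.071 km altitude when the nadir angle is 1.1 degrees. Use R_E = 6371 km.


r = R_E + alt = 7187.0710 km
Law of sines in the satellite / Earth-center / ground-point triangle:
  sin(nadir)/R_E = sin(90 + el)/r  =>  cos(el) = (r/R_E)*sin(nadir)
cos(el) = (7187.0710 / 6371.0000) * sin(1.1 deg) = 0.02165647
el = arccos(0.02165647) = 88.7591 deg
(Earth-central angle = 90 - nadir - el = 0.1409214 deg)

88.7591 degrees


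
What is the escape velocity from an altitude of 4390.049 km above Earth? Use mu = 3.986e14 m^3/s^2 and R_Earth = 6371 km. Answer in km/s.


r = 6371.0 + 4390.049 = 10761.0490 km = 1.0761049e+07 m
v_esc = sqrt(2*mu/r) = sqrt(2*3.986e14 / 1.0761049e+07)
v_esc = 8607.0899 m/s = 8.6071 km/s

8.6071 km/s


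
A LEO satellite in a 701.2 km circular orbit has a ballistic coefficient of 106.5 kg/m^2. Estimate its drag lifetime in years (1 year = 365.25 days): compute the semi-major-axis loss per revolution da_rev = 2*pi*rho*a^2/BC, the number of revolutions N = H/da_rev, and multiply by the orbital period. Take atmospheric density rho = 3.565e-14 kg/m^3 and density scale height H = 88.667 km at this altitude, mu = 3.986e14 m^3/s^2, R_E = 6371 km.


a = R_E + alt = 7072.2000 km = 7.0722e+06 m
da_rev = 2*pi*rho*a^2/BC = 2*pi*3.565e-14*(7.0722e+06)^2/106.5 = 0.105195912 m per revolution
N = H/da_rev = 88667.0000 m / 0.105195912 m = 842874.9598 revolutions
P = 2*pi*sqrt(a^3/mu) = 5918.9275 s
lifetime = N*P = 842874.9598 * 5918.9275 = 4.9889158e+09 s = 57742.0810 days
years = 57742.0810 / 365.25 = 158.0892 years

158.0892 years


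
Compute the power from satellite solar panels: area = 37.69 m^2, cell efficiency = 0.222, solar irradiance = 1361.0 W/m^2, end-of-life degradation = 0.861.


P = area * eta * S * degradation
P = 37.69 * 0.222 * 1361.0 * 0.861
P = 9804.8372 W

9804.8372 W


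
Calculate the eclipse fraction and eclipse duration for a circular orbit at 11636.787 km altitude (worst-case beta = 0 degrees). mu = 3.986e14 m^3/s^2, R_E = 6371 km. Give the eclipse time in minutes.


r = 18007.7870 km
T = 400.8210 min
Eclipse fraction = arcsin(R_E/r)/pi = arcsin(6371.0000/18007.7870)/pi
= arcsin(0.3537914)/pi = 0.1151077
Eclipse duration = 0.1151077 * 400.8210 = 46.1376 min

46.1376 minutes


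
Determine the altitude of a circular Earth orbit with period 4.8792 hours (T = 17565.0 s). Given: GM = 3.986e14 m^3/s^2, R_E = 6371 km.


T = 17565.0 s
r = (mu*T^2/(4*pi^2))^(1/3) = (3.986e14 * 17565.0^2 / (4*pi^2))^(1/3)
r = 1.4604655e+07 m = 14604.6545 km
alt = r - R_E = 14604.6545 - 6371 = 8233.6545 km

8233.6545 km


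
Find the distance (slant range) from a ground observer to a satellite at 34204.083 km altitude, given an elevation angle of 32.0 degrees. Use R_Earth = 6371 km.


h = 34204.083 km, el = 32.0 deg
d = -R_E*sin(el) + sqrt((R_E*sin(el))^2 + 2*R_E*h + h^2)
d = -6371.0000*sin(0.5585054) + sqrt((6371.0000*0.5299193)^2 + 2*6371.0000*34204.083 + 34204.083^2)
d = 36837.6367 km

36837.6367 km


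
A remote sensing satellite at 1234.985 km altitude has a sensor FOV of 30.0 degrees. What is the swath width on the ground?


FOV = 30.0 deg = 0.5235988 rad
swath = 2 * alt * tan(FOV/2) = 2 * 1234.985 * tan(0.2617994)
swath = 2 * 1234.985 * 0.2679492
swath = 661.8265 km

661.8265 km


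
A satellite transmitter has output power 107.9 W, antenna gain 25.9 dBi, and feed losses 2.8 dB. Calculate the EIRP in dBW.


Pt = 107.9 W = 20.3302 dBW
EIRP = Pt_dBW + Gt - losses = 20.3302 + 25.9 - 2.8 = 43.4302 dBW

43.4302 dBW


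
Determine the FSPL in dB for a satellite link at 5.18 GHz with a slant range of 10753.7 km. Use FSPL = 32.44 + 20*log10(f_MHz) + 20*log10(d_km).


f = 5.18 GHz = 5180.0000 MHz
d = 10753.7 km
FSPL = 32.44 + 20*log10(5180.0000) + 20*log10(10753.7)
FSPL = 32.44 + 74.2866 + 80.6312
FSPL = 187.3578 dB

187.3578 dB


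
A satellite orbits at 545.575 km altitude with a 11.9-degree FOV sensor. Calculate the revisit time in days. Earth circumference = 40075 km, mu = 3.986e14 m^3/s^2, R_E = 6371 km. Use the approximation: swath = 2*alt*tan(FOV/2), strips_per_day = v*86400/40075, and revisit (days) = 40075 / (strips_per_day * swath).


swath = 2*545.575*tan(0.1038471) = 113.7218 km
v = sqrt(mu/r) = 7591.4214 m/s = 7.5914 km/s
strips/day = v*86400/40075 = 7.5914*86400/40075 = 16.3668
coverage/day = strips * swath = 16.3668 * 113.7218 = 1861.2608 km
revisit = 40075 / 1861.2608 = 21.5311 days

21.5311 days


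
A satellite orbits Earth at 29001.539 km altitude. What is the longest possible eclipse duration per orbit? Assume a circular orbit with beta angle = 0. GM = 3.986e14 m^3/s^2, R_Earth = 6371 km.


r = 35372.5390 km
T = 1103.4669 min
Eclipse fraction = arcsin(R_E/r)/pi = arcsin(6371.0000/35372.5390)/pi
= arcsin(0.1801115)/pi = 0.05764585
Eclipse duration = 0.05764585 * 1103.4669 = 63.6103 min

63.6103 minutes


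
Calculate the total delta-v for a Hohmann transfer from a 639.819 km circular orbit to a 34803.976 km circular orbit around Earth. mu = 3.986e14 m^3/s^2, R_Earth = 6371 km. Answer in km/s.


r1 = 7010.8190 km = 7.010819e+06 m
r2 = 41174.9760 km = 4.1174976e+07 m
dv1 = sqrt(mu/r1)*(sqrt(2*r2/(r1+r2)) - 1) = 2317.0406 m/s
dv2 = sqrt(mu/r2)*(1 - sqrt(2*r1/(r1+r2))) = 1432.9863 m/s
total dv = |dv1| + |dv2| = 2317.0406 + 1432.9863 = 3750.0269 m/s = 3.7500 km/s

3.7500 km/s


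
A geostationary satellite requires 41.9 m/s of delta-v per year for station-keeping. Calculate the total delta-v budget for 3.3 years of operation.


dV = rate * years = 41.9 * 3.3
dV = 138.2700 m/s

138.2700 m/s


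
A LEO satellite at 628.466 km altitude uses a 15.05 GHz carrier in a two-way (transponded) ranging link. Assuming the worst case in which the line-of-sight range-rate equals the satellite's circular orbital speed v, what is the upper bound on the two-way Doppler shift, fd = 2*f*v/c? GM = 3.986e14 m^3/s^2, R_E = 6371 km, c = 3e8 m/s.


r = 6.999466e+06 m
v = sqrt(mu/r) = 7546.3370 m/s (worst-case radial velocity)
f = 15.05 GHz = 1.505e+10 Hz
fd = 2*f*v/c = 2*1.505e+10*7546.3370/3.0e+08
fd = 757149.1409 Hz

757149.1409 Hz


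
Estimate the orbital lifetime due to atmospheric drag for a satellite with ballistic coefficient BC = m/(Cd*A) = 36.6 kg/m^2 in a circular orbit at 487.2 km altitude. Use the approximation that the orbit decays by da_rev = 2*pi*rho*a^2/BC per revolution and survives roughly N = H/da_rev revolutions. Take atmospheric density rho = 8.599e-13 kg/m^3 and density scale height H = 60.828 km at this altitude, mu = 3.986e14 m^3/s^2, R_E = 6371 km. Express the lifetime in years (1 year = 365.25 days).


a = R_E + alt = 6858.2000 km = 6.8582e+06 m
da_rev = 2*pi*rho*a^2/BC = 2*pi*8.599e-13*(6.8582e+06)^2/36.6 = 6.943317 m per revolution
N = H/da_rev = 60828.0000 m / 6.943317 m = 8760.6537 revolutions
P = 2*pi*sqrt(a^3/mu) = 5652.3161 s
lifetime = N*P = 8760.6537 * 5652.3161 = 4.9517984e+07 s = 573.1248 days
years = 573.1248 / 365.25 = 1.5691 years

1.5691 years
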